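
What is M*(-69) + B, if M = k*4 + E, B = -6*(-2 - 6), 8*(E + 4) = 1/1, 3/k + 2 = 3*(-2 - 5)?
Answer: 2811/8 ≈ 351.38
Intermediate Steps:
k = -3/23 (k = 3/(-2 + 3*(-2 - 5)) = 3/(-2 + 3*(-7)) = 3/(-2 - 21) = 3/(-23) = 3*(-1/23) = -3/23 ≈ -0.13043)
E = -31/8 (E = -4 + (1/1)/8 = -4 + (1*1)/8 = -4 + (⅛)*1 = -4 + ⅛ = -31/8 ≈ -3.8750)
B = 48 (B = -6*(-8) = 48)
M = -809/184 (M = -3/23*4 - 31/8 = -12/23 - 31/8 = -809/184 ≈ -4.3967)
M*(-69) + B = -809/184*(-69) + 48 = 2427/8 + 48 = 2811/8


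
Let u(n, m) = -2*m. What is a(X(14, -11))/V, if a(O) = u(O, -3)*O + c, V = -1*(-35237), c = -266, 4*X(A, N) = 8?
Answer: -254/35237 ≈ -0.0072083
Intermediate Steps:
X(A, N) = 2 (X(A, N) = (¼)*8 = 2)
V = 35237
a(O) = -266 + 6*O (a(O) = (-2*(-3))*O - 266 = 6*O - 266 = -266 + 6*O)
a(X(14, -11))/V = (-266 + 6*2)/35237 = (-266 + 12)*(1/35237) = -254*1/35237 = -254/35237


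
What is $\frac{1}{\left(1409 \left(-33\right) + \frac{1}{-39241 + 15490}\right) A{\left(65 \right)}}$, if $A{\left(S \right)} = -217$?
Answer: $\frac{3393}{34234857688} \approx 9.9109 \cdot 10^{-8}$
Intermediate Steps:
$\frac{1}{\left(1409 \left(-33\right) + \frac{1}{-39241 + 15490}\right) A{\left(65 \right)}} = \frac{1}{\left(1409 \left(-33\right) + \frac{1}{-39241 + 15490}\right) \left(-217\right)} = \frac{1}{-46497 + \frac{1}{-23751}} \left(- \frac{1}{217}\right) = \frac{1}{-46497 - \frac{1}{23751}} \left(- \frac{1}{217}\right) = \frac{1}{- \frac{1104350248}{23751}} \left(- \frac{1}{217}\right) = \left(- \frac{23751}{1104350248}\right) \left(- \frac{1}{217}\right) = \frac{3393}{34234857688}$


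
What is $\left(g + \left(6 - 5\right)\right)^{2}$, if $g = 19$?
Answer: $400$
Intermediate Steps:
$\left(g + \left(6 - 5\right)\right)^{2} = \left(19 + \left(6 - 5\right)\right)^{2} = \left(19 + 1\right)^{2} = 20^{2} = 400$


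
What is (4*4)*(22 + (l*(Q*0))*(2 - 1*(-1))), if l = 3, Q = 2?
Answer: 352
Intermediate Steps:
(4*4)*(22 + (l*(Q*0))*(2 - 1*(-1))) = (4*4)*(22 + (3*(2*0))*(2 - 1*(-1))) = 16*(22 + (3*0)*(2 + 1)) = 16*(22 + 0*3) = 16*(22 + 0) = 16*22 = 352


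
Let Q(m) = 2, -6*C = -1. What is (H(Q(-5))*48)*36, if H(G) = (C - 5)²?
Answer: 40368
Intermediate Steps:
C = ⅙ (C = -⅙*(-1) = ⅙ ≈ 0.16667)
H(G) = 841/36 (H(G) = (⅙ - 5)² = (-29/6)² = 841/36)
(H(Q(-5))*48)*36 = ((841/36)*48)*36 = (3364/3)*36 = 40368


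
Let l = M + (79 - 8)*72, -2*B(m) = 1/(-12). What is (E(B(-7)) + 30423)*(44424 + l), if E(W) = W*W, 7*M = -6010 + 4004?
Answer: 3020603949077/2016 ≈ 1.4983e+9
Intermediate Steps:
B(m) = 1/24 (B(m) = -½/(-12) = -½*(-1/12) = 1/24)
M = -2006/7 (M = (-6010 + 4004)/7 = (⅐)*(-2006) = -2006/7 ≈ -286.57)
l = 33778/7 (l = -2006/7 + (79 - 8)*72 = -2006/7 + 71*72 = -2006/7 + 5112 = 33778/7 ≈ 4825.4)
E(W) = W²
(E(B(-7)) + 30423)*(44424 + l) = ((1/24)² + 30423)*(44424 + 33778/7) = (1/576 + 30423)*(344746/7) = (17523649/576)*(344746/7) = 3020603949077/2016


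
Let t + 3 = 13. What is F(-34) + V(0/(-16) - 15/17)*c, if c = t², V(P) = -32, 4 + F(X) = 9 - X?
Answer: -3161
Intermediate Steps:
t = 10 (t = -3 + 13 = 10)
F(X) = 5 - X (F(X) = -4 + (9 - X) = 5 - X)
c = 100 (c = 10² = 100)
F(-34) + V(0/(-16) - 15/17)*c = (5 - 1*(-34)) - 32*100 = (5 + 34) - 3200 = 39 - 3200 = -3161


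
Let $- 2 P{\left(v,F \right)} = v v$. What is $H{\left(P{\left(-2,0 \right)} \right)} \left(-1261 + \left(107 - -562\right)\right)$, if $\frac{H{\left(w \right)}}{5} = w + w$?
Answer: $11840$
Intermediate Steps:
$P{\left(v,F \right)} = - \frac{v^{2}}{2}$ ($P{\left(v,F \right)} = - \frac{v v}{2} = - \frac{v^{2}}{2}$)
$H{\left(w \right)} = 10 w$ ($H{\left(w \right)} = 5 \left(w + w\right) = 5 \cdot 2 w = 10 w$)
$H{\left(P{\left(-2,0 \right)} \right)} \left(-1261 + \left(107 - -562\right)\right) = 10 \left(- \frac{\left(-2\right)^{2}}{2}\right) \left(-1261 + \left(107 - -562\right)\right) = 10 \left(\left(- \frac{1}{2}\right) 4\right) \left(-1261 + \left(107 + 562\right)\right) = 10 \left(-2\right) \left(-1261 + 669\right) = \left(-20\right) \left(-592\right) = 11840$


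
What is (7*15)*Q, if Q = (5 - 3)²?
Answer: 420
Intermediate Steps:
Q = 4 (Q = 2² = 4)
(7*15)*Q = (7*15)*4 = 105*4 = 420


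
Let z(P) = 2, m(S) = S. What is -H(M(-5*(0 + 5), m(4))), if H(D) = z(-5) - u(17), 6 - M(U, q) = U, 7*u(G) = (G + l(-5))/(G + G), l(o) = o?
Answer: -232/119 ≈ -1.9496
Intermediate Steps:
u(G) = (-5 + G)/(14*G) (u(G) = ((G - 5)/(G + G))/7 = ((-5 + G)/((2*G)))/7 = ((-5 + G)*(1/(2*G)))/7 = ((-5 + G)/(2*G))/7 = (-5 + G)/(14*G))
M(U, q) = 6 - U
H(D) = 232/119 (H(D) = 2 - (-5 + 17)/(14*17) = 2 - 12/(14*17) = 2 - 1*6/119 = 2 - 6/119 = 232/119)
-H(M(-5*(0 + 5), m(4))) = -1*232/119 = -232/119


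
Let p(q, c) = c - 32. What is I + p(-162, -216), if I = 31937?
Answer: 31689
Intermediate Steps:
p(q, c) = -32 + c
I + p(-162, -216) = 31937 + (-32 - 216) = 31937 - 248 = 31689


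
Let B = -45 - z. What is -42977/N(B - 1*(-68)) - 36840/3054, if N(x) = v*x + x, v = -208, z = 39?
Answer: -42210973/1685808 ≈ -25.039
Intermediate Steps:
B = -84 (B = -45 - 1*39 = -45 - 39 = -84)
N(x) = -207*x (N(x) = -208*x + x = -207*x)
-42977/N(B - 1*(-68)) - 36840/3054 = -42977*(-1/(207*(-84 - 1*(-68)))) - 36840/3054 = -42977*(-1/(207*(-84 + 68))) - 36840*1/3054 = -42977/((-207*(-16))) - 6140/509 = -42977/3312 - 6140/509 = -42210973/1685808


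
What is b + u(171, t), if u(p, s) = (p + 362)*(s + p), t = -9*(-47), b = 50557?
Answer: 367159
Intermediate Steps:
t = 423
u(p, s) = (362 + p)*(p + s)
b + u(171, t) = 50557 + (171² + 362*171 + 362*423 + 171*423) = 50557 + (29241 + 61902 + 153126 + 72333) = 50557 + 316602 = 367159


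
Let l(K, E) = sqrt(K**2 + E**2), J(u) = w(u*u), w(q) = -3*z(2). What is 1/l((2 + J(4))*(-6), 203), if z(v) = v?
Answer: sqrt(41785)/41785 ≈ 0.0048920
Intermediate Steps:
w(q) = -6 (w(q) = -3*2 = -6)
J(u) = -6
l(K, E) = sqrt(E**2 + K**2)
1/l((2 + J(4))*(-6), 203) = 1/(sqrt(203**2 + ((2 - 6)*(-6))**2)) = 1/(sqrt(41209 + (-4*(-6))**2)) = 1/(sqrt(41209 + 24**2)) = 1/(sqrt(41209 + 576)) = 1/(sqrt(41785)) = sqrt(41785)/41785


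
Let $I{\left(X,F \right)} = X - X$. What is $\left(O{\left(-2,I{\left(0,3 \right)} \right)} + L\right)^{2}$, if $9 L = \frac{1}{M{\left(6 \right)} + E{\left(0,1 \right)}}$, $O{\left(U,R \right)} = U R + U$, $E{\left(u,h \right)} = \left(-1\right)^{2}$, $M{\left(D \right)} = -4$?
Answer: $\frac{3025}{729} \approx 4.1495$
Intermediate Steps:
$I{\left(X,F \right)} = 0$
$E{\left(u,h \right)} = 1$
$O{\left(U,R \right)} = U + R U$ ($O{\left(U,R \right)} = R U + U = U + R U$)
$L = - \frac{1}{27}$ ($L = \frac{1}{9 \left(-4 + 1\right)} = \frac{1}{9 \left(-3\right)} = \frac{1}{9} \left(- \frac{1}{3}\right) = - \frac{1}{27} \approx -0.037037$)
$\left(O{\left(-2,I{\left(0,3 \right)} \right)} + L\right)^{2} = \left(- 2 \left(1 + 0\right) - \frac{1}{27}\right)^{2} = \left(\left(-2\right) 1 - \frac{1}{27}\right)^{2} = \left(-2 - \frac{1}{27}\right)^{2} = \left(- \frac{55}{27}\right)^{2} = \frac{3025}{729}$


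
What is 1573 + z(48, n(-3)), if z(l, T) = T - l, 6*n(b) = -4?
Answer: 4573/3 ≈ 1524.3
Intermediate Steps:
n(b) = -⅔ (n(b) = (⅙)*(-4) = -⅔)
1573 + z(48, n(-3)) = 1573 + (-⅔ - 1*48) = 1573 + (-⅔ - 48) = 1573 - 146/3 = 4573/3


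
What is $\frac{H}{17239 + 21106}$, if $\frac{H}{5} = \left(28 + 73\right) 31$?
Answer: $\frac{3131}{7669} \approx 0.40827$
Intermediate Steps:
$H = 15655$ ($H = 5 \left(28 + 73\right) 31 = 5 \cdot 101 \cdot 31 = 5 \cdot 3131 = 15655$)
$\frac{H}{17239 + 21106} = \frac{15655}{17239 + 21106} = \frac{15655}{38345} = 15655 \cdot \frac{1}{38345} = \frac{3131}{7669}$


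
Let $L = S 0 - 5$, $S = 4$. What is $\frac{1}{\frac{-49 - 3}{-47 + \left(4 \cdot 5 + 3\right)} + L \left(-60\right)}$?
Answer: $\frac{6}{1813} \approx 0.0033094$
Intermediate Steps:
$L = -5$ ($L = 4 \cdot 0 - 5 = 0 - 5 = -5$)
$\frac{1}{\frac{-49 - 3}{-47 + \left(4 \cdot 5 + 3\right)} + L \left(-60\right)} = \frac{1}{\frac{-49 - 3}{-47 + \left(4 \cdot 5 + 3\right)} - -300} = \frac{1}{- \frac{52}{-47 + \left(20 + 3\right)} + 300} = \frac{1}{- \frac{52}{-47 + 23} + 300} = \frac{1}{- \frac{52}{-24} + 300} = \frac{1}{\left(-52\right) \left(- \frac{1}{24}\right) + 300} = \frac{1}{\frac{13}{6} + 300} = \frac{1}{\frac{1813}{6}} = \frac{6}{1813}$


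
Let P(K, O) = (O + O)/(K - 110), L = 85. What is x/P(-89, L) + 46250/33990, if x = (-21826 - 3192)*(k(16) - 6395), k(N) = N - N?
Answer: -10821746960786/57783 ≈ -1.8728e+8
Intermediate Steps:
k(N) = 0
P(K, O) = 2*O/(-110 + K) (P(K, O) = (2*O)/(-110 + K) = 2*O/(-110 + K))
x = 159990110 (x = (-21826 - 3192)*(0 - 6395) = -25018*(-6395) = 159990110)
x/P(-89, L) + 46250/33990 = 159990110/((2*85/(-110 - 89))) + 46250/33990 = 159990110/((2*85/(-199))) + 46250*(1/33990) = 159990110/((2*85*(-1/199))) + 4625/3399 = 159990110/(-170/199) + 4625/3399 = 159990110*(-199/170) + 4625/3399 = -3183803189/17 + 4625/3399 = -10821746960786/57783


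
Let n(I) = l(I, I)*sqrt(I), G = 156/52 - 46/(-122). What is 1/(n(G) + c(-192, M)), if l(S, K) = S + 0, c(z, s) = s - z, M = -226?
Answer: -3858677/126824110 - 6283*sqrt(12566)/126824110 ≈ -0.035979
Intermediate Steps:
l(S, K) = S
G = 206/61 (G = 156*(1/52) - 46*(-1/122) = 3 + 23/61 = 206/61 ≈ 3.3770)
n(I) = I**(3/2) (n(I) = I*sqrt(I) = I**(3/2))
1/(n(G) + c(-192, M)) = 1/((206/61)**(3/2) + (-226 - 1*(-192))) = 1/(206*sqrt(12566)/3721 + (-226 + 192)) = 1/(206*sqrt(12566)/3721 - 34) = 1/(-34 + 206*sqrt(12566)/3721)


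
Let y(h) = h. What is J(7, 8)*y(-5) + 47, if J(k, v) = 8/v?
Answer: 42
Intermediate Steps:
J(7, 8)*y(-5) + 47 = (8/8)*(-5) + 47 = (8*(⅛))*(-5) + 47 = 1*(-5) + 47 = -5 + 47 = 42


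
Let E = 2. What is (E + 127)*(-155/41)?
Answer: -19995/41 ≈ -487.68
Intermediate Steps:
(E + 127)*(-155/41) = (2 + 127)*(-155/41) = 129*(-155*1/41) = 129*(-155/41) = -19995/41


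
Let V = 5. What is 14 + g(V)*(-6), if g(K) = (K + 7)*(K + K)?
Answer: -706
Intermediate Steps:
g(K) = 2*K*(7 + K) (g(K) = (7 + K)*(2*K) = 2*K*(7 + K))
14 + g(V)*(-6) = 14 + (2*5*(7 + 5))*(-6) = 14 + (2*5*12)*(-6) = 14 + 120*(-6) = 14 - 720 = -706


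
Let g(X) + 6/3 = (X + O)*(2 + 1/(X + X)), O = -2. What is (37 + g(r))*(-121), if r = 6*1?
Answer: -15730/3 ≈ -5243.3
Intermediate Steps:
r = 6
g(X) = -2 + (-2 + X)*(2 + 1/(2*X)) (g(X) = -2 + (X - 2)*(2 + 1/(X + X)) = -2 + (-2 + X)*(2 + 1/(2*X)))
(37 + g(r))*(-121) = (37 + (-11/2 - 1/6 + 2*6))*(-121) = (37 + (-11/2 - 1*1/6 + 12))*(-121) = (37 + (-11/2 - 1/6 + 12))*(-121) = (37 + 19/3)*(-121) = (130/3)*(-121) = -15730/3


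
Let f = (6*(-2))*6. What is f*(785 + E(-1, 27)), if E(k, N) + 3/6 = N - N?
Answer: -56484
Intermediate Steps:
E(k, N) = -½ (E(k, N) = -½ + (N - N) = -½ + 0 = -½)
f = -72 (f = -12*6 = -72)
f*(785 + E(-1, 27)) = -72*(785 - ½) = -72*1569/2 = -56484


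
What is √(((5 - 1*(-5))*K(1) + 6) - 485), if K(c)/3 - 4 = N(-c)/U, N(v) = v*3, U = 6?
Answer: I*√374 ≈ 19.339*I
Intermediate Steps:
N(v) = 3*v
K(c) = 12 - 3*c/2 (K(c) = 12 + 3*((3*(-c))/6) = 12 + 3*(-3*c*(⅙)) = 12 + 3*(-c/2) = 12 - 3*c/2)
√(((5 - 1*(-5))*K(1) + 6) - 485) = √(((5 - 1*(-5))*(12 - 3/2*1) + 6) - 485) = √(((5 + 5)*(12 - 3/2) + 6) - 485) = √((10*(21/2) + 6) - 485) = √((105 + 6) - 485) = √(111 - 485) = √(-374) = I*√374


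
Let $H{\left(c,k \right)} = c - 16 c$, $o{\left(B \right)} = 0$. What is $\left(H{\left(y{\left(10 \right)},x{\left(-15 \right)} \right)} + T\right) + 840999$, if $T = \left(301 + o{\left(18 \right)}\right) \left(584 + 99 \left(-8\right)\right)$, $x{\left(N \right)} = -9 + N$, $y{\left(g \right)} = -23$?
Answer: $778736$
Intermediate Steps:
$H{\left(c,k \right)} = - 15 c$
$T = -62608$ ($T = \left(301 + 0\right) \left(584 + 99 \left(-8\right)\right) = 301 \left(584 - 792\right) = 301 \left(-208\right) = -62608$)
$\left(H{\left(y{\left(10 \right)},x{\left(-15 \right)} \right)} + T\right) + 840999 = \left(\left(-15\right) \left(-23\right) - 62608\right) + 840999 = \left(345 - 62608\right) + 840999 = -62263 + 840999 = 778736$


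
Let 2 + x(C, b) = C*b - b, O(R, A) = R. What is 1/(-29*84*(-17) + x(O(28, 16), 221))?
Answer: 1/47377 ≈ 2.1107e-5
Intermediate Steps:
x(C, b) = -2 - b + C*b (x(C, b) = -2 + (C*b - b) = -2 + (-b + C*b) = -2 - b + C*b)
1/(-29*84*(-17) + x(O(28, 16), 221)) = 1/(-29*84*(-17) + (-2 - 1*221 + 28*221)) = 1/(-2436*(-17) + (-2 - 221 + 6188)) = 1/(41412 + 5965) = 1/47377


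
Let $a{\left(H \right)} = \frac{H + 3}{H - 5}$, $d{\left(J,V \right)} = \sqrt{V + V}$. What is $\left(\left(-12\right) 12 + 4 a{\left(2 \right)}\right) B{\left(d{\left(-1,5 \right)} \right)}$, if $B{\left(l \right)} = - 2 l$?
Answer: $\frac{904 \sqrt{10}}{3} \approx 952.9$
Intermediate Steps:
$d{\left(J,V \right)} = \sqrt{2} \sqrt{V}$ ($d{\left(J,V \right)} = \sqrt{2 V} = \sqrt{2} \sqrt{V}$)
$a{\left(H \right)} = \frac{3 + H}{-5 + H}$
$\left(\left(-12\right) 12 + 4 a{\left(2 \right)}\right) B{\left(d{\left(-1,5 \right)} \right)} = \left(\left(-12\right) 12 + 4 \frac{3 + 2}{-5 + 2}\right) \left(- 2 \sqrt{2} \sqrt{5}\right) = \left(-144 + 4 \frac{1}{-3} \cdot 5\right) \left(- 2 \sqrt{10}\right) = \left(-144 + 4 \left(\left(- \frac{1}{3}\right) 5\right)\right) \left(- 2 \sqrt{10}\right) = \left(-144 + 4 \left(- \frac{5}{3}\right)\right) \left(- 2 \sqrt{10}\right) = \left(-144 - \frac{20}{3}\right) \left(- 2 \sqrt{10}\right) = - \frac{452 \left(- 2 \sqrt{10}\right)}{3} = \frac{904 \sqrt{10}}{3}$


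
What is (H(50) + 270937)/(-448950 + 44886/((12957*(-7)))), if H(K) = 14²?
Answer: -8197163989/13573120312 ≈ -0.60393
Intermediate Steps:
H(K) = 196
(H(50) + 270937)/(-448950 + 44886/((12957*(-7)))) = (196 + 270937)/(-448950 + 44886/((12957*(-7)))) = 271133/(-448950 + 44886/(-90699)) = 271133/(-448950 + 44886*(-1/90699)) = 271133/(-448950 - 14962/30233) = 271133/(-13573120312/30233) = 271133*(-30233/13573120312) = -8197163989/13573120312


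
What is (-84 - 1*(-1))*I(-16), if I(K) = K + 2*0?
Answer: 1328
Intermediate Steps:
I(K) = K (I(K) = K + 0 = K)
(-84 - 1*(-1))*I(-16) = (-84 - 1*(-1))*(-16) = (-84 + 1)*(-16) = -83*(-16) = 1328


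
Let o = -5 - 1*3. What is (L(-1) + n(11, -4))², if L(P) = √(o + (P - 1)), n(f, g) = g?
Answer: (4 - I*√10)² ≈ 6.0 - 25.298*I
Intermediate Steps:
o = -8 (o = -5 - 3 = -8)
L(P) = √(-9 + P) (L(P) = √(-8 + (P - 1)) = √(-8 + (-1 + P)) = √(-9 + P))
(L(-1) + n(11, -4))² = (√(-9 - 1) - 4)² = (√(-10) - 4)² = (I*√10 - 4)² = (-4 + I*√10)²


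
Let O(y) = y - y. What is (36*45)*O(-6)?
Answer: 0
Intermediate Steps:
O(y) = 0
(36*45)*O(-6) = (36*45)*0 = 1620*0 = 0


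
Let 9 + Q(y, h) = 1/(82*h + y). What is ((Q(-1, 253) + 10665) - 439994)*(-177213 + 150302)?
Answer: 239685964946999/20745 ≈ 1.1554e+10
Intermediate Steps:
Q(y, h) = -9 + 1/(y + 82*h) (Q(y, h) = -9 + 1/(82*h + y) = -9 + 1/(y + 82*h))
((Q(-1, 253) + 10665) - 439994)*(-177213 + 150302) = (((1 - 738*253 - 9*(-1))/(-1 + 82*253) + 10665) - 439994)*(-177213 + 150302) = (((1 - 186714 + 9)/(-1 + 20746) + 10665) - 439994)*(-26911) = ((-186704/20745 + 10665) - 439994)*(-26911) = (221058721/20745 - 439994)*(-26911) = -8906616809/20745*(-26911) = 239685964946999/20745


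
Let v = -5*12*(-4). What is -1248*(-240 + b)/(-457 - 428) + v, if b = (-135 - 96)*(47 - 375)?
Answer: 31490448/295 ≈ 1.0675e+5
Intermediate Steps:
b = 75768 (b = -231*(-328) = 75768)
v = 240 (v = -60*(-4) = 240)
-1248*(-240 + b)/(-457 - 428) + v = -1248*(-240 + 75768)/(-457 - 428) + 240 = -94258944/(-885) + 240 = -94258944*(-1)/885 + 240 = -1248*(-25176/295) + 240 = 31419648/295 + 240 = 31490448/295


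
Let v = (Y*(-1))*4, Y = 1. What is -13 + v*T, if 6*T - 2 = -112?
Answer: 181/3 ≈ 60.333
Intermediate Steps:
T = -55/3 (T = ⅓ + (⅙)*(-112) = ⅓ - 56/3 = -55/3 ≈ -18.333)
v = -4 (v = (1*(-1))*4 = -1*4 = -4)
-13 + v*T = -13 - 4*(-55/3) = -13 + 220/3 = 181/3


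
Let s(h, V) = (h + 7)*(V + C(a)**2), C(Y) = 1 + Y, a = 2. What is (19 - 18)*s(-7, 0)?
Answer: 0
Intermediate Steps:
s(h, V) = (7 + h)*(9 + V) (s(h, V) = (h + 7)*(V + (1 + 2)**2) = (7 + h)*(V + 3**2) = (7 + h)*(V + 9) = (7 + h)*(9 + V))
(19 - 18)*s(-7, 0) = (19 - 18)*(63 + 7*0 + 9*(-7) + 0*(-7)) = 1*(63 + 0 - 63 + 0) = 1*0 = 0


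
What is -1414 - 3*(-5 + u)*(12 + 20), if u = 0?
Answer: -934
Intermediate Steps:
-1414 - 3*(-5 + u)*(12 + 20) = -1414 - 3*(-5 + 0)*(12 + 20) = -1414 - 3*(-5)*32 = -1414 - (-15)*32 = -1414 - 1*(-480) = -1414 + 480 = -934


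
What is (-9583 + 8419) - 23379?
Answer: -24543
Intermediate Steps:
(-9583 + 8419) - 23379 = -1164 - 23379 = -24543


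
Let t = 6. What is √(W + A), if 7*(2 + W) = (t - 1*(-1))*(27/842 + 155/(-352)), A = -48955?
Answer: I*√67196701439714/37048 ≈ 221.26*I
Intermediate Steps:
W = -356887/148192 (W = -2 + ((6 - 1*(-1))*(27/842 + 155/(-352)))/7 = -2 + ((6 + 1)*(27*(1/842) + 155*(-1/352)))/7 = -2 + (7*(27/842 - 155/352))/7 = -2 + (7*(-60503/148192))/7 = -2 + (⅐)*(-423521/148192) = -2 - 60503/148192 = -356887/148192 ≈ -2.4083)
√(W + A) = √(-356887/148192 - 48955) = √(-7255096247/148192) = I*√67196701439714/37048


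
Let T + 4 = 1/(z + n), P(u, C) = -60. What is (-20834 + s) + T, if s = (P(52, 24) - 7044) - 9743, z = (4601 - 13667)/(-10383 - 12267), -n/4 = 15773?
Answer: -8975466187240/238170789 ≈ -37685.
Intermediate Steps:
n = -63092 (n = -4*15773 = -63092)
z = 1511/3775 (z = -9066/(-22650) = -9066*(-1/22650) = 1511/3775 ≈ 0.40026)
s = -16847 (s = (-60 - 7044) - 9743 = -7104 - 9743 = -16847)
T = -952686931/238170789 (T = -4 + 1/(1511/3775 - 63092) = -4 + 1/(-238170789/3775) = -4 - 3775/238170789 = -952686931/238170789 ≈ -4.0000)
(-20834 + s) + T = (-20834 - 16847) - 952686931/238170789 = -37681 - 952686931/238170789 = -8975466187240/238170789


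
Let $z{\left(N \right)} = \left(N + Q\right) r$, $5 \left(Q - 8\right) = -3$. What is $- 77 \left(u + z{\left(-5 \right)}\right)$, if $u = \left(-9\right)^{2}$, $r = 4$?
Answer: $- \frac{34881}{5} \approx -6976.2$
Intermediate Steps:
$Q = \frac{37}{5}$ ($Q = 8 + \frac{1}{5} \left(-3\right) = 8 - \frac{3}{5} = \frac{37}{5} \approx 7.4$)
$u = 81$
$z{\left(N \right)} = \frac{148}{5} + 4 N$ ($z{\left(N \right)} = \left(N + \frac{37}{5}\right) 4 = \left(\frac{37}{5} + N\right) 4 = \frac{148}{5} + 4 N$)
$- 77 \left(u + z{\left(-5 \right)}\right) = - 77 \left(81 + \left(\frac{148}{5} + 4 \left(-5\right)\right)\right) = - 77 \left(81 + \left(\frac{148}{5} - 20\right)\right) = - 77 \left(81 + \frac{48}{5}\right) = \left(-77\right) \frac{453}{5} = - \frac{34881}{5}$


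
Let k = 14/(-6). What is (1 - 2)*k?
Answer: 7/3 ≈ 2.3333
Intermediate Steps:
k = -7/3 (k = 14*(-⅙) = -7/3 ≈ -2.3333)
(1 - 2)*k = (1 - 2)*(-7/3) = -1*(-7/3) = 7/3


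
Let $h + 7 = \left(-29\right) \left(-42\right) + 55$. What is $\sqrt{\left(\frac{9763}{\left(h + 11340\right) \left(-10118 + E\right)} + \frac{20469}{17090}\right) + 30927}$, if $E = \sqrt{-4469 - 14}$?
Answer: $\frac{\sqrt{107718270} \sqrt{\frac{33708440210928011 - 3331531952397 i \sqrt{4483}}{10118 - i \sqrt{4483}}}}{107718270} \approx 175.86 - 1.44 \cdot 10^{-9} i$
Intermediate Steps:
$h = 1266$ ($h = -7 + \left(\left(-29\right) \left(-42\right) + 55\right) = -7 + \left(1218 + 55\right) = -7 + 1273 = 1266$)
$E = i \sqrt{4483}$ ($E = \sqrt{-4483} = i \sqrt{4483} \approx 66.955 i$)
$\sqrt{\left(\frac{9763}{\left(h + 11340\right) \left(-10118 + E\right)} + \frac{20469}{17090}\right) + 30927} = \sqrt{\left(\frac{9763}{\left(1266 + 11340\right) \left(-10118 + i \sqrt{4483}\right)} + \frac{20469}{17090}\right) + 30927} = \sqrt{\left(\frac{9763}{12606 \left(-10118 + i \sqrt{4483}\right)} + 20469 \cdot \frac{1}{17090}\right) + 30927} = \sqrt{\left(\frac{9763}{-127547508 + 12606 i \sqrt{4483}} + \frac{20469}{17090}\right) + 30927} = \sqrt{\left(\frac{20469}{17090} + \frac{9763}{-127547508 + 12606 i \sqrt{4483}}\right) + 30927} = \sqrt{\frac{528562899}{17090} + \frac{9763}{-127547508 + 12606 i \sqrt{4483}}}$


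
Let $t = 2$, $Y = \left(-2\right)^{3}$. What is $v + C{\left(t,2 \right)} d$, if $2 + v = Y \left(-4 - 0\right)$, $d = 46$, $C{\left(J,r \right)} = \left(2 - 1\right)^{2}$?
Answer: $76$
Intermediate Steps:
$Y = -8$
$C{\left(J,r \right)} = 1$ ($C{\left(J,r \right)} = 1^{2} = 1$)
$v = 30$ ($v = -2 - 8 \left(-4 - 0\right) = -2 - 8 \left(-4 + 0\right) = -2 - -32 = -2 + 32 = 30$)
$v + C{\left(t,2 \right)} d = 30 + 1 \cdot 46 = 30 + 46 = 76$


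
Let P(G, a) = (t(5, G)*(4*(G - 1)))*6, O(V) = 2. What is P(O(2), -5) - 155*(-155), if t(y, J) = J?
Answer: 24073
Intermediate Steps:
P(G, a) = 6*G*(-4 + 4*G) (P(G, a) = (G*(4*(G - 1)))*6 = (G*(4*(-1 + G)))*6 = (G*(-4 + 4*G))*6 = 6*G*(-4 + 4*G))
P(O(2), -5) - 155*(-155) = 24*2*(-1 + 2) - 155*(-155) = 24*2*1 + 24025 = 48 + 24025 = 24073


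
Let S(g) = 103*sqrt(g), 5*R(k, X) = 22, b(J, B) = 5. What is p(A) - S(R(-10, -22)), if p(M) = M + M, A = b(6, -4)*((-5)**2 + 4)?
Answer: 290 - 103*sqrt(110)/5 ≈ 73.945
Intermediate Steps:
R(k, X) = 22/5 (R(k, X) = (1/5)*22 = 22/5)
A = 145 (A = 5*((-5)**2 + 4) = 5*(25 + 4) = 5*29 = 145)
p(M) = 2*M
p(A) - S(R(-10, -22)) = 2*145 - 103*sqrt(22/5) = 290 - 103*sqrt(110)/5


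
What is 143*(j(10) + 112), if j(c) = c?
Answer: 17446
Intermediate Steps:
143*(j(10) + 112) = 143*(10 + 112) = 143*122 = 17446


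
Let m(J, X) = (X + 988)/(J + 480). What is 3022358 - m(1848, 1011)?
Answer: 7036047425/2328 ≈ 3.0224e+6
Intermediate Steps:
m(J, X) = (988 + X)/(480 + J)
3022358 - m(1848, 1011) = 3022358 - (988 + 1011)/(480 + 1848) = 3022358 - 1999/2328 = 7036047425/2328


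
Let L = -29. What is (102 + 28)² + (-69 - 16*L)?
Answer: 17295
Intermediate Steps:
(102 + 28)² + (-69 - 16*L) = (102 + 28)² + (-69 - 16*(-29)) = 130² + (-69 + 464) = 16900 + 395 = 17295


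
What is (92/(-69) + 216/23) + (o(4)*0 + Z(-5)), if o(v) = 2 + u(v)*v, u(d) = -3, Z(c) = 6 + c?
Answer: 625/69 ≈ 9.0580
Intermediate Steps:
o(v) = 2 - 3*v
(92/(-69) + 216/23) + (o(4)*0 + Z(-5)) = (92/(-69) + 216/23) + ((2 - 3*4)*0 + (6 - 5)) = (92*(-1/69) + 216*(1/23)) + ((2 - 12)*0 + 1) = (-4/3 + 216/23) + (-10*0 + 1) = 556/69 + (0 + 1) = 556/69 + 1 = 625/69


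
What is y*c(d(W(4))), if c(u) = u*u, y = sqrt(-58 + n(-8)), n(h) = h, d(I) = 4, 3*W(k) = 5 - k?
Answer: 16*I*sqrt(66) ≈ 129.98*I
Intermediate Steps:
W(k) = 5/3 - k/3 (W(k) = (5 - k)/3 = 5/3 - k/3)
y = I*sqrt(66) (y = sqrt(-58 - 8) = sqrt(-66) = I*sqrt(66) ≈ 8.124*I)
c(u) = u**2
y*c(d(W(4))) = (I*sqrt(66))*4**2 = (I*sqrt(66))*16 = 16*I*sqrt(66)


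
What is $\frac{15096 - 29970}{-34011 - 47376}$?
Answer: $\frac{4958}{27129} \approx 0.18276$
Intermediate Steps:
$\frac{15096 - 29970}{-34011 - 47376} = - \frac{14874}{-81387} = \left(-14874\right) \left(- \frac{1}{81387}\right) = \frac{4958}{27129}$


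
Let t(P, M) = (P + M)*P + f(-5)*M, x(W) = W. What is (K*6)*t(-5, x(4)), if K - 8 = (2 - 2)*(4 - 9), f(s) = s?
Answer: -720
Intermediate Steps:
K = 8 (K = 8 + (2 - 2)*(4 - 9) = 8 + 0*(-5) = 8 + 0 = 8)
t(P, M) = -5*M + P*(M + P) (t(P, M) = (P + M)*P - 5*M = (M + P)*P - 5*M = P*(M + P) - 5*M = -5*M + P*(M + P))
(K*6)*t(-5, x(4)) = (8*6)*((-5)² - 5*4 + 4*(-5)) = 48*(25 - 20 - 20) = 48*(-15) = -720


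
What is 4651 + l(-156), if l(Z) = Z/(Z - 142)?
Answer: 693077/149 ≈ 4651.5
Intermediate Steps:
l(Z) = Z/(-142 + Z)
4651 + l(-156) = 4651 - 156/(-142 - 156) = 4651 - 156/(-298) = 4651 - 156*(-1/298) = 4651 + 78/149 = 693077/149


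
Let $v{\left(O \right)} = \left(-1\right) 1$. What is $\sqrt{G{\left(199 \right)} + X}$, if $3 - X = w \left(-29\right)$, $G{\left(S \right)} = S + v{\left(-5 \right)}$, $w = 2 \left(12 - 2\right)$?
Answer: $\sqrt{781} \approx 27.946$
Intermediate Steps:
$v{\left(O \right)} = -1$
$w = 20$ ($w = 2 \cdot 10 = 20$)
$G{\left(S \right)} = -1 + S$ ($G{\left(S \right)} = S - 1 = -1 + S$)
$X = 583$ ($X = 3 - 20 \left(-29\right) = 3 - -580 = 3 + 580 = 583$)
$\sqrt{G{\left(199 \right)} + X} = \sqrt{\left(-1 + 199\right) + 583} = \sqrt{198 + 583} = \sqrt{781}$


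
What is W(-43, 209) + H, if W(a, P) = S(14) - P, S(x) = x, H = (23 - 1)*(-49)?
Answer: -1273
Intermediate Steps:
H = -1078 (H = 22*(-49) = -1078)
W(a, P) = 14 - P
W(-43, 209) + H = (14 - 1*209) - 1078 = (14 - 209) - 1078 = -195 - 1078 = -1273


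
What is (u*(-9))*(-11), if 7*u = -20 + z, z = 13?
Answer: -99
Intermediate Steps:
u = -1 (u = (-20 + 13)/7 = (⅐)*(-7) = -1)
(u*(-9))*(-11) = -1*(-9)*(-11) = 9*(-11) = -99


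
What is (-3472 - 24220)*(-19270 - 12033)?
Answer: 866842676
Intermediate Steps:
(-3472 - 24220)*(-19270 - 12033) = -27692*(-31303) = 866842676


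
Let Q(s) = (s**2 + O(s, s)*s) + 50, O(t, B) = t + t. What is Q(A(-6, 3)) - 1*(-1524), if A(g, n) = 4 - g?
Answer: 1874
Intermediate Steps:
O(t, B) = 2*t
Q(s) = 50 + 3*s**2 (Q(s) = (s**2 + (2*s)*s) + 50 = (s**2 + 2*s**2) + 50 = 3*s**2 + 50 = 50 + 3*s**2)
Q(A(-6, 3)) - 1*(-1524) = (50 + 3*(4 - 1*(-6))**2) - 1*(-1524) = (50 + 3*(4 + 6)**2) + 1524 = (50 + 3*10**2) + 1524 = (50 + 3*100) + 1524 = (50 + 300) + 1524 = 350 + 1524 = 1874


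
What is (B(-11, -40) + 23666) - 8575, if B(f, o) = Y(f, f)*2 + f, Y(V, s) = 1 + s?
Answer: 15060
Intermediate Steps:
B(f, o) = 2 + 3*f (B(f, o) = (1 + f)*2 + f = (2 + 2*f) + f = 2 + 3*f)
(B(-11, -40) + 23666) - 8575 = ((2 + 3*(-11)) + 23666) - 8575 = ((2 - 33) + 23666) - 8575 = (-31 + 23666) - 8575 = 23635 - 8575 = 15060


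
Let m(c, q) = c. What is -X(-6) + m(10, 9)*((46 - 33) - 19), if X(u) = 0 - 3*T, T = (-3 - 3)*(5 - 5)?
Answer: -60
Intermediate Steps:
T = 0 (T = -6*0 = 0)
X(u) = 0 (X(u) = 0 - 3*0 = 0 + 0 = 0)
-X(-6) + m(10, 9)*((46 - 33) - 19) = -1*0 + 10*((46 - 33) - 19) = 0 + 10*(13 - 19) = 0 + 10*(-6) = 0 - 60 = -60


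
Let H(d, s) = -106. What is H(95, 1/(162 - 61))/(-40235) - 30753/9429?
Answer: -412115827/126458605 ≈ -3.2589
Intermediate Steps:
H(95, 1/(162 - 61))/(-40235) - 30753/9429 = -106/(-40235) - 30753/9429 = -106*(-1/40235) - 30753*1/9429 = 106/40235 - 10251/3143 = -412115827/126458605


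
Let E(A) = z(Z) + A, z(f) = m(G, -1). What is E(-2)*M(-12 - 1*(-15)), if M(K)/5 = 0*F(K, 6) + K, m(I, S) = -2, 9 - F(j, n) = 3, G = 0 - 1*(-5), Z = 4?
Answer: -60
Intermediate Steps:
G = 5 (G = 0 + 5 = 5)
F(j, n) = 6 (F(j, n) = 9 - 1*3 = 9 - 3 = 6)
z(f) = -2
E(A) = -2 + A
M(K) = 5*K (M(K) = 5*(0*6 + K) = 5*(0 + K) = 5*K)
E(-2)*M(-12 - 1*(-15)) = (-2 - 2)*(5*(-12 - 1*(-15))) = -20*(-12 + 15) = -20*3 = -4*15 = -60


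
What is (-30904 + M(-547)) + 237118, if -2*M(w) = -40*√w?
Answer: 206214 + 20*I*√547 ≈ 2.0621e+5 + 467.76*I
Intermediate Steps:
M(w) = 20*√w (M(w) = -(-20)*√w = 20*√w)
(-30904 + M(-547)) + 237118 = (-30904 + 20*√(-547)) + 237118 = (-30904 + 20*(I*√547)) + 237118 = (-30904 + 20*I*√547) + 237118 = 206214 + 20*I*√547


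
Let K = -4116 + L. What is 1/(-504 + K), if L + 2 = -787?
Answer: -1/5409 ≈ -0.00018488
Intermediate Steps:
L = -789 (L = -2 - 787 = -789)
K = -4905 (K = -4116 - 789 = -4905)
1/(-504 + K) = 1/(-504 - 4905) = 1/(-5409) = -1/5409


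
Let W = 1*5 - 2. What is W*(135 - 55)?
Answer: 240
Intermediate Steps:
W = 3 (W = 5 - 2 = 3)
W*(135 - 55) = 3*(135 - 55) = 3*80 = 240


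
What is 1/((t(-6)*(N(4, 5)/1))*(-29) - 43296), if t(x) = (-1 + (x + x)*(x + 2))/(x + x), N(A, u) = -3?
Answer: -4/174547 ≈ -2.2916e-5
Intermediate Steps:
t(x) = (-1 + 2*x*(2 + x))/(2*x) (t(x) = (-1 + (2*x)*(2 + x))/((2*x)) = (-1 + 2*x*(2 + x))*(1/(2*x)) = (-1 + 2*x*(2 + x))/(2*x))
1/((t(-6)*(N(4, 5)/1))*(-29) - 43296) = 1/(((2 - 6 - ½/(-6))*(-3/1))*(-29) - 43296) = 1/(((2 - 6 - ½*(-⅙))*(1*(-3)))*(-29) - 43296) = 1/(((2 - 6 + 1/12)*(-3))*(-29) - 43296) = 1/(-47/12*(-3)*(-29) - 43296) = 1/((47/4)*(-29) - 43296) = 1/(-1363/4 - 43296) = 1/(-174547/4) = -4/174547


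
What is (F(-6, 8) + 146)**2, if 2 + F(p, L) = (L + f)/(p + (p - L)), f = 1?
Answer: 8242641/400 ≈ 20607.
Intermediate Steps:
F(p, L) = -2 + (1 + L)/(-L + 2*p) (F(p, L) = -2 + (L + 1)/(p + (p - L)) = -2 + (1 + L)/(-L + 2*p))
(F(-6, 8) + 146)**2 = ((-1 - 3*8 + 4*(-6))/(8 - 2*(-6)) + 146)**2 = ((-1 - 24 - 24)/(8 + 12) + 146)**2 = (-49/20 + 146)**2 = (2871/20)**2 = 8242641/400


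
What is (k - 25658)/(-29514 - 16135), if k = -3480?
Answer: 29138/45649 ≈ 0.63831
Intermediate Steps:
(k - 25658)/(-29514 - 16135) = (-3480 - 25658)/(-29514 - 16135) = -29138/(-45649) = -29138*(-1/45649) = 29138/45649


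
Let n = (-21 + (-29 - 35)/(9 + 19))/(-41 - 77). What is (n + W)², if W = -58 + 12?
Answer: 1431335889/682276 ≈ 2097.9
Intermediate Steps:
n = 163/826 (n = (-21 - 64/28)/(-118) = (-21 - 64*1/28)*(-1/118) = (-21 - 16/7)*(-1/118) = -163/7*(-1/118) = 163/826 ≈ 0.19734)
W = -46
(n + W)² = (163/826 - 46)² = (-37833/826)² = 1431335889/682276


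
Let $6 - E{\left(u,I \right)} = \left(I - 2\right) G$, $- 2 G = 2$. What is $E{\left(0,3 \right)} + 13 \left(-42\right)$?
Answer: $-539$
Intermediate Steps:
$G = -1$ ($G = \left(- \frac{1}{2}\right) 2 = -1$)
$E{\left(u,I \right)} = 4 + I$ ($E{\left(u,I \right)} = 6 - \left(I - 2\right) \left(-1\right) = 6 - \left(-2 + I\right) \left(-1\right) = 6 - \left(2 - I\right) = 6 + \left(-2 + I\right) = 4 + I$)
$E{\left(0,3 \right)} + 13 \left(-42\right) = \left(4 + 3\right) + 13 \left(-42\right) = 7 - 546 = -539$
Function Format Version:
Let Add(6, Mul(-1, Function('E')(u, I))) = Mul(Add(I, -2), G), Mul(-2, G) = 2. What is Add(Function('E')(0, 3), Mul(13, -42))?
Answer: -539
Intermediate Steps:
G = -1 (G = Mul(Rational(-1, 2), 2) = -1)
Function('E')(u, I) = Add(4, I) (Function('E')(u, I) = Add(6, Mul(-1, Mul(Add(I, -2), -1))) = Add(6, Mul(-1, Mul(Add(-2, I), -1))) = Add(6, Mul(-1, Add(2, Mul(-1, I)))) = Add(6, Add(-2, I)) = Add(4, I))
Add(Function('E')(0, 3), Mul(13, -42)) = Add(Add(4, 3), Mul(13, -42)) = Add(7, -546) = -539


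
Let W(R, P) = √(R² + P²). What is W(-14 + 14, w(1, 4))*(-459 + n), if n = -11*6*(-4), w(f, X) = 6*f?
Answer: -1170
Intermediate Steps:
n = 264 (n = -66*(-4) = 264)
W(R, P) = √(P² + R²)
W(-14 + 14, w(1, 4))*(-459 + n) = √((6*1)² + (-14 + 14)²)*(-459 + 264) = √(6² + 0²)*(-195) = √(36 + 0)*(-195) = √36*(-195) = 6*(-195) = -1170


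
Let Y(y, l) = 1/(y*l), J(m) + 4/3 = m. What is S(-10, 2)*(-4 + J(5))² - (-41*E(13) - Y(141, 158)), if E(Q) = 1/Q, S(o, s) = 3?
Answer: 1009949/289614 ≈ 3.4872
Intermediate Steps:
J(m) = -4/3 + m
Y(y, l) = 1/(l*y)
S(-10, 2)*(-4 + J(5))² - (-41*E(13) - Y(141, 158)) = 3*(-4 + (-4/3 + 5))² - (-41/13 - 1/(158*141)) = 3*(-4 + 11/3)² - (-41*1/13 - 1/(158*141)) = 3*(-⅓)² - (-41/13 - 1*1/22278) = 3*(⅑) - (-41/13 - 1/22278) = ⅓ - 1*(-913411/289614) = ⅓ + 913411/289614 = 1009949/289614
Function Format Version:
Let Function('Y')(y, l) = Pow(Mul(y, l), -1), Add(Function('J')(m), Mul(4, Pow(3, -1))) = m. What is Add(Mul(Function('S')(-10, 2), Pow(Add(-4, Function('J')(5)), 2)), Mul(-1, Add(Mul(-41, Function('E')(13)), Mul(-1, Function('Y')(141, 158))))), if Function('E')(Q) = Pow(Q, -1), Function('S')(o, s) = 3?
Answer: Rational(1009949, 289614) ≈ 3.4872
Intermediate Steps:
Function('J')(m) = Add(Rational(-4, 3), m)
Function('Y')(y, l) = Mul(Pow(l, -1), Pow(y, -1)) (Function('Y')(y, l) = Pow(Mul(l, y), -1) = Mul(Pow(l, -1), Pow(y, -1)))
Add(Mul(Function('S')(-10, 2), Pow(Add(-4, Function('J')(5)), 2)), Mul(-1, Add(Mul(-41, Function('E')(13)), Mul(-1, Function('Y')(141, 158))))) = Add(Mul(3, Pow(Add(-4, Add(Rational(-4, 3), 5)), 2)), Mul(-1, Add(Mul(-41, Pow(13, -1)), Mul(-1, Mul(Pow(158, -1), Pow(141, -1)))))) = Add(Mul(3, Pow(Add(-4, Rational(11, 3)), 2)), Mul(-1, Add(Mul(-41, Rational(1, 13)), Mul(-1, Mul(Rational(1, 158), Rational(1, 141)))))) = Add(Mul(3, Pow(Rational(-1, 3), 2)), Mul(-1, Add(Rational(-41, 13), Mul(-1, Rational(1, 22278))))) = Add(Mul(3, Rational(1, 9)), Mul(-1, Add(Rational(-41, 13), Rational(-1, 22278)))) = Add(Rational(1, 3), Mul(-1, Rational(-913411, 289614))) = Add(Rational(1, 3), Rational(913411, 289614)) = Rational(1009949, 289614)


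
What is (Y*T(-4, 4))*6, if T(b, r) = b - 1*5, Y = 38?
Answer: -2052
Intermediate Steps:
T(b, r) = -5 + b (T(b, r) = b - 5 = -5 + b)
(Y*T(-4, 4))*6 = (38*(-5 - 4))*6 = (38*(-9))*6 = -342*6 = -2052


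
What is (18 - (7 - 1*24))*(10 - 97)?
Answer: -3045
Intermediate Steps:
(18 - (7 - 1*24))*(10 - 97) = (18 - (7 - 24))*(-87) = (18 - 1*(-17))*(-87) = (18 + 17)*(-87) = 35*(-87) = -3045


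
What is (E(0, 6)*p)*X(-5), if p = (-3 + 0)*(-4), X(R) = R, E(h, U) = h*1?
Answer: 0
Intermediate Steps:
E(h, U) = h
p = 12 (p = -3*(-4) = 12)
(E(0, 6)*p)*X(-5) = (0*12)*(-5) = 0*(-5) = 0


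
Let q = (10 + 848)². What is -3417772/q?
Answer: -854443/184041 ≈ -4.6427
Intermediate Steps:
q = 736164 (q = 858² = 736164)
-3417772/q = -3417772/736164 = -3417772*1/736164 = -854443/184041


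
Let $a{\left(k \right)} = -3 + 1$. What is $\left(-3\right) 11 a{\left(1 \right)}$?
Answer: $66$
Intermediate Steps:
$a{\left(k \right)} = -2$
$\left(-3\right) 11 a{\left(1 \right)} = \left(-3\right) 11 \left(-2\right) = \left(-33\right) \left(-2\right) = 66$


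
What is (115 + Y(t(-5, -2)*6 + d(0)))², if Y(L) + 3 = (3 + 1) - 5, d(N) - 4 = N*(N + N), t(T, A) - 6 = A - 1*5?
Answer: 12321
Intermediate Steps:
t(T, A) = 1 + A (t(T, A) = 6 + (A - 1*5) = 6 + (A - 5) = 6 + (-5 + A) = 1 + A)
d(N) = 4 + 2*N² (d(N) = 4 + N*(N + N) = 4 + N*(2*N) = 4 + 2*N²)
Y(L) = -4 (Y(L) = -3 + ((3 + 1) - 5) = -3 + (4 - 5) = -3 - 1 = -4)
(115 + Y(t(-5, -2)*6 + d(0)))² = (115 - 4)² = 111² = 12321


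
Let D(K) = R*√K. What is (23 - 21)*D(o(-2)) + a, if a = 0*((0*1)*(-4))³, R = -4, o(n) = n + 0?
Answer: -8*I*√2 ≈ -11.314*I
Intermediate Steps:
o(n) = n
a = 0 (a = 0*(0*(-4))³ = 0*0³ = 0*0 = 0)
D(K) = -4*√K
(23 - 21)*D(o(-2)) + a = (23 - 21)*(-4*I*√2) + 0 = 2*(-4*I*√2) + 0 = -8*I*√2 + 0 = -8*I*√2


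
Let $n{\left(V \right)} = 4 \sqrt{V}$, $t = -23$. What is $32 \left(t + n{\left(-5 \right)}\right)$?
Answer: $-736 + 128 i \sqrt{5} \approx -736.0 + 286.22 i$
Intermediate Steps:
$32 \left(t + n{\left(-5 \right)}\right) = 32 \left(-23 + 4 \sqrt{-5}\right) = 32 \left(-23 + 4 i \sqrt{5}\right) = -736 + 128 i \sqrt{5}$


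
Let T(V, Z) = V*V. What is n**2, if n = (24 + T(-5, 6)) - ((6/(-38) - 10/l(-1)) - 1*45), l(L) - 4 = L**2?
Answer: 3337929/361 ≈ 9246.3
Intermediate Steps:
T(V, Z) = V**2
l(L) = 4 + L**2
n = 1827/19 (n = (24 + (-5)**2) - ((6/(-38) - 10/(4 + (-1)**2)) - 1*45) = (24 + 25) - ((6*(-1/38) - 10/(4 + 1)) - 45) = 49 - ((-3/19 - 10/5) - 45) = 49 - ((-3/19 - 10*1/5) - 45) = 49 - ((-3/19 - 2) - 45) = 49 - (-41/19 - 45) = 49 - 1*(-896/19) = 49 + 896/19 = 1827/19 ≈ 96.158)
n**2 = (1827/19)**2 = 3337929/361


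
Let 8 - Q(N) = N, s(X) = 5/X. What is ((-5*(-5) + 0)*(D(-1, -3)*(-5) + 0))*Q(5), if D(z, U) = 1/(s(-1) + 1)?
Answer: 375/4 ≈ 93.750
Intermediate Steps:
Q(N) = 8 - N
D(z, U) = -¼ (D(z, U) = 1/(5/(-1) + 1) = 1/(5*(-1) + 1) = 1/(-5 + 1) = 1/(-4) = -¼)
((-5*(-5) + 0)*(D(-1, -3)*(-5) + 0))*Q(5) = ((-5*(-5) + 0)*(-¼*(-5) + 0))*(8 - 1*5) = ((25 + 0)*(5/4 + 0))*(8 - 5) = (25*(5/4))*3 = (125/4)*3 = 375/4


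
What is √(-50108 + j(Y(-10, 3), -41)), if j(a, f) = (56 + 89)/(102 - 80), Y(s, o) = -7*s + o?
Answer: I*√24249082/22 ≈ 223.83*I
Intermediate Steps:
Y(s, o) = o - 7*s
j(a, f) = 145/22
√(-50108 + j(Y(-10, 3), -41)) = √(-50108 + 145/22) = √(-1102231/22) = I*√24249082/22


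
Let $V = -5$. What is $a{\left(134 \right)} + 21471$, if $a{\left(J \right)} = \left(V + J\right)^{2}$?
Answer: $38112$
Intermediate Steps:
$a{\left(J \right)} = \left(-5 + J\right)^{2}$
$a{\left(134 \right)} + 21471 = \left(-5 + 134\right)^{2} + 21471 = 129^{2} + 21471 = 16641 + 21471 = 38112$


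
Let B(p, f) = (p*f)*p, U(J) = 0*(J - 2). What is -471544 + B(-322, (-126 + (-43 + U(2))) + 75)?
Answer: -10217840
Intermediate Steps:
U(J) = 0 (U(J) = 0*(-2 + J) = 0)
B(p, f) = f*p² (B(p, f) = (f*p)*p = f*p²)
-471544 + B(-322, (-126 + (-43 + U(2))) + 75) = -471544 + ((-126 + (-43 + 0)) + 75)*(-322)² = -471544 + ((-126 - 43) + 75)*103684 = -471544 + (-169 + 75)*103684 = -471544 - 94*103684 = -471544 - 9746296 = -10217840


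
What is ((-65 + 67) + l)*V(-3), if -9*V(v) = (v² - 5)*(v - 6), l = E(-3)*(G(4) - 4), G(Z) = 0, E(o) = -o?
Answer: -40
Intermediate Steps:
l = -12 (l = (-1*(-3))*(0 - 4) = 3*(-4) = -12)
V(v) = -(-6 + v)*(-5 + v²)/9 (V(v) = -(v² - 5)*(v - 6)/9 = -(-5 + v²)*(-6 + v)/9 = -(-6 + v)*(-5 + v²)/9)
((-65 + 67) + l)*V(-3) = ((-65 + 67) - 12)*(-10/3 - ⅑*(-3)³ + (⅔)*(-3)² + (5/9)*(-3)) = (2 - 12)*(-10/3 - ⅑*(-27) + (⅔)*9 - 5/3) = -10*(-10/3 + 3 + 6 - 5/3) = -10*4 = -40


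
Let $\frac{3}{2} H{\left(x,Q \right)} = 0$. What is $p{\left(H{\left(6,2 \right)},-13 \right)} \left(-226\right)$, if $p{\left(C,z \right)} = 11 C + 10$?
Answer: $-2260$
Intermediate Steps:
$H{\left(x,Q \right)} = 0$ ($H{\left(x,Q \right)} = \frac{2}{3} \cdot 0 = 0$)
$p{\left(C,z \right)} = 10 + 11 C$
$p{\left(H{\left(6,2 \right)},-13 \right)} \left(-226\right) = \left(10 + 11 \cdot 0\right) \left(-226\right) = \left(10 + 0\right) \left(-226\right) = 10 \left(-226\right) = -2260$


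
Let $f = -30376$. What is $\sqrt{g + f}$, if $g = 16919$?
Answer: $i \sqrt{13457} \approx 116.0 i$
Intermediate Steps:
$\sqrt{g + f} = \sqrt{16919 - 30376} = \sqrt{-13457} = i \sqrt{13457}$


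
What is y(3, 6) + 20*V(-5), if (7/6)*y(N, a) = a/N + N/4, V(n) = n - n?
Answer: 33/14 ≈ 2.3571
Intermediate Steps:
V(n) = 0
y(N, a) = 3*N/14 + 6*a/(7*N) (y(N, a) = 6*(a/N + N/4)/7 = 6*(N/4 + a/N)/7 = 3*N/14 + 6*a/(7*N))
y(3, 6) + 20*V(-5) = (3/14)*(3**2 + 4*6)/3 + 20*0 = (3/14)*(1/3)*(9 + 24) + 0 = (3/14)*(1/3)*33 + 0 = 33/14 + 0 = 33/14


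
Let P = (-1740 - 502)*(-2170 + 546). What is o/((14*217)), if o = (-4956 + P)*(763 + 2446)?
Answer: 26885002/7 ≈ 3.8407e+6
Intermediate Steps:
P = 3641008 (P = -2242*(-1624) = 3641008)
o = 11668090868 (o = (-4956 + 3641008)*(763 + 2446) = 3636052*3209 = 11668090868)
o/((14*217)) = 11668090868/((14*217)) = 11668090868/3038 = 11668090868*(1/3038) = 26885002/7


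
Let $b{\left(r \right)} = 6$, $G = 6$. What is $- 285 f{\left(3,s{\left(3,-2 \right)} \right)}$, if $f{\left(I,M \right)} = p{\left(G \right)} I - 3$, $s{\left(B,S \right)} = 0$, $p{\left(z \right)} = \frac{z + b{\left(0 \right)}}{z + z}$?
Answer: $0$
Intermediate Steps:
$p{\left(z \right)} = \frac{6 + z}{2 z}$ ($p{\left(z \right)} = \frac{z + 6}{z + z} = \frac{6 + z}{2 z}$)
$f{\left(I,M \right)} = -3 + I$ ($f{\left(I,M \right)} = \frac{6 + 6}{2 \cdot 6} I - 3 = \frac{1}{2} \cdot \frac{1}{6} \cdot 12 I - 3 = 1 I - 3 = I - 3 = -3 + I$)
$- 285 f{\left(3,s{\left(3,-2 \right)} \right)} = - 285 \left(-3 + 3\right) = \left(-285\right) 0 = 0$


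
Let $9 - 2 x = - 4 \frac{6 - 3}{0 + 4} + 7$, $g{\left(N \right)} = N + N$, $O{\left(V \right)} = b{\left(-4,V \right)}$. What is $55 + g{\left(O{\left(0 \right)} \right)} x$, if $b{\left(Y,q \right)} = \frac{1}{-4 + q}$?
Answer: $\frac{215}{4} \approx 53.75$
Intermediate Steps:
$O{\left(V \right)} = \frac{1}{-4 + V}$
$g{\left(N \right)} = 2 N$
$x = \frac{5}{2}$ ($x = \frac{9}{2} - \frac{- 4 \frac{6 - 3}{0 + 4} + 7}{2} = \frac{9}{2} - \frac{- 4 \cdot \frac{3}{4} + 7}{2} = \frac{9}{2} - \frac{- 4 \cdot 3 \cdot \frac{1}{4} + 7}{2} = \frac{9}{2} - \frac{\left(-4\right) \frac{3}{4} + 7}{2} = \frac{9}{2} - \frac{-3 + 7}{2} = \frac{9}{2} - 2 = \frac{5}{2} \approx 2.5$)
$55 + g{\left(O{\left(0 \right)} \right)} x = 55 + \frac{2}{-4 + 0} \cdot \frac{5}{2} = 55 + \frac{2}{-4} \cdot \frac{5}{2} = 55 + 2 \left(- \frac{1}{4}\right) \frac{5}{2} = 55 - \frac{5}{4} = \frac{215}{4}$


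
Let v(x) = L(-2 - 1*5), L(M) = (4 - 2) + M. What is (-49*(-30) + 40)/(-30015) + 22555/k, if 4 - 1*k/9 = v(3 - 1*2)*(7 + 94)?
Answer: 4963489/1018509 ≈ 4.8733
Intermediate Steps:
L(M) = 2 + M
v(x) = -5 (v(x) = 2 + (-2 - 1*5) = 2 + (-2 - 5) = 2 - 7 = -5)
k = 4581 (k = 36 - (-45)*(7 + 94) = 36 - (-45)*101 = 36 - 9*(-505) = 36 + 4545 = 4581)
(-49*(-30) + 40)/(-30015) + 22555/k = (-49*(-30) + 40)/(-30015) + 22555/4581 = (1470 + 40)*(-1/30015) + 22555*(1/4581) = 1510*(-1/30015) + 22555/4581 = -302/6003 + 22555/4581 = 4963489/1018509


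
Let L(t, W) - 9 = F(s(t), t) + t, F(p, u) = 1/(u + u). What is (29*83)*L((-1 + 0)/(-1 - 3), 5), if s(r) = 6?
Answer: 108315/4 ≈ 27079.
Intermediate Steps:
F(p, u) = 1/(2*u)
L(t, W) = 9 + t + 1/(2*t) (L(t, W) = 9 + (1/(2*t) + t) = 9 + (t + 1/(2*t)) = 9 + t + 1/(2*t))
(29*83)*L((-1 + 0)/(-1 - 3), 5) = (29*83)*(9 + (-1 + 0)/(-1 - 3) + 1/(2*(((-1 + 0)/(-1 - 3))))) = 2407*(9 - 1/(-4) + 1/(2*((-1/(-4))))) = 2407*(9 - 1*(-¼) + 1/(2*((-1*(-¼))))) = 2407*(9 + ¼ + 1/(2*(¼))) = 2407*(9 + ¼ + (½)*4) = 2407*(9 + ¼ + 2) = 2407*(45/4) = 108315/4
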